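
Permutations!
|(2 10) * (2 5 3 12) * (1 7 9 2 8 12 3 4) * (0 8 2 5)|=5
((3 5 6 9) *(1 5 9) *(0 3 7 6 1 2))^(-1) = (0 2 6 7 9 3)(1 5)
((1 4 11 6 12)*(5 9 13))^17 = ((1 4 11 6 12)(5 9 13))^17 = (1 11 12 4 6)(5 13 9)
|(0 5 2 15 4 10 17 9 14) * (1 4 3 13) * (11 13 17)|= |(0 5 2 15 3 17 9 14)(1 4 10 11 13)|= 40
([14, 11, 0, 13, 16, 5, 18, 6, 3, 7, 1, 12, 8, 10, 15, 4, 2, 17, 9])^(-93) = [4, 13, 15, 12, 0, 5, 7, 9, 11, 18, 3, 10, 1, 8, 16, 2, 14, 17, 6]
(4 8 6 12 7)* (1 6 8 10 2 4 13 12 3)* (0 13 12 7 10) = [13, 6, 4, 1, 0, 5, 3, 12, 8, 9, 2, 11, 10, 7] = (0 13 7 12 10 2 4)(1 6 3)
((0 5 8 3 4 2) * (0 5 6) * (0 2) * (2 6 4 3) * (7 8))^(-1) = ((0 4)(2 5 7 8))^(-1) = (0 4)(2 8 7 5)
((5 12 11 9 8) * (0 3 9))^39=((0 3 9 8 5 12 11))^39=(0 5 3 12 9 11 8)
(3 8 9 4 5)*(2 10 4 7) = (2 10 4 5 3 8 9 7) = [0, 1, 10, 8, 5, 3, 6, 2, 9, 7, 4]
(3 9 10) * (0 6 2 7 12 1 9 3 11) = (0 6 2 7 12 1 9 10 11) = [6, 9, 7, 3, 4, 5, 2, 12, 8, 10, 11, 0, 1]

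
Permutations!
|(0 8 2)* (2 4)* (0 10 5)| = 6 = |(0 8 4 2 10 5)|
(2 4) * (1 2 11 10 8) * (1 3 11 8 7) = (1 2 4 8 3 11 10 7) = [0, 2, 4, 11, 8, 5, 6, 1, 3, 9, 7, 10]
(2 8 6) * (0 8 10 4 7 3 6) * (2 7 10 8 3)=(0 3 6 7 2 8)(4 10)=[3, 1, 8, 6, 10, 5, 7, 2, 0, 9, 4]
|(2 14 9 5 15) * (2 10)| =|(2 14 9 5 15 10)| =6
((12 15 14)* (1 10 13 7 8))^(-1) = (1 8 7 13 10)(12 14 15)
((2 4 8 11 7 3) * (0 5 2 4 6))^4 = (3 7 11 8 4)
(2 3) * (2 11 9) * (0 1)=(0 1)(2 3 11 9)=[1, 0, 3, 11, 4, 5, 6, 7, 8, 2, 10, 9]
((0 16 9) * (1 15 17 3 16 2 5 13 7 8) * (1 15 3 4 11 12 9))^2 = (0 5 7 15 4 12)(1 16 3)(2 13 8 17 11 9)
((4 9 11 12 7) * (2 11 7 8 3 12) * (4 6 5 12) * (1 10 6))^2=((1 10 6 5 12 8 3 4 9 7)(2 11))^2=(1 6 12 3 9)(4 7 10 5 8)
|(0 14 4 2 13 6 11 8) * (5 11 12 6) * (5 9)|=|(0 14 4 2 13 9 5 11 8)(6 12)|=18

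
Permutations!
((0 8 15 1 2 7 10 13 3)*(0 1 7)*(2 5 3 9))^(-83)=(0 13 15 2 10 8 9 7)(1 5 3)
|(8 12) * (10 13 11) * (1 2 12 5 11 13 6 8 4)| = |(13)(1 2 12 4)(5 11 10 6 8)| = 20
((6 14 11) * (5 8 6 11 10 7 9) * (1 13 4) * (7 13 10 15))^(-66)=(1 13)(4 10)(5 15 8 7 6 9 14)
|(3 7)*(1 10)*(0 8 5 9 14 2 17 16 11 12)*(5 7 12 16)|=10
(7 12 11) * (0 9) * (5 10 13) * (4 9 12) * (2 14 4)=(0 12 11 7 2 14 4 9)(5 10 13)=[12, 1, 14, 3, 9, 10, 6, 2, 8, 0, 13, 7, 11, 5, 4]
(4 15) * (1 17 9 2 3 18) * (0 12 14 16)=(0 12 14 16)(1 17 9 2 3 18)(4 15)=[12, 17, 3, 18, 15, 5, 6, 7, 8, 2, 10, 11, 14, 13, 16, 4, 0, 9, 1]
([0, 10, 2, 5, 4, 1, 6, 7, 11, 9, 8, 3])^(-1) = (1 5 3 11 8 10)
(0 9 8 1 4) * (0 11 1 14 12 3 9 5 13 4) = [5, 0, 2, 9, 11, 13, 6, 7, 14, 8, 10, 1, 3, 4, 12] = (0 5 13 4 11 1)(3 9 8 14 12)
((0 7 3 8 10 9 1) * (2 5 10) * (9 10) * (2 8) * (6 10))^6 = ((0 7 3 2 5 9 1)(6 10))^6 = (10)(0 1 9 5 2 3 7)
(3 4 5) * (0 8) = [8, 1, 2, 4, 5, 3, 6, 7, 0] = (0 8)(3 4 5)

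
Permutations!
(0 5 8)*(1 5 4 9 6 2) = (0 4 9 6 2 1 5 8) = [4, 5, 1, 3, 9, 8, 2, 7, 0, 6]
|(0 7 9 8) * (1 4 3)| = 12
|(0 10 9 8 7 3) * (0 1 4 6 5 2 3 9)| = 6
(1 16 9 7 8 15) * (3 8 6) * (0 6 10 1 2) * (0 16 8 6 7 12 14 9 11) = [7, 8, 16, 6, 4, 5, 3, 10, 15, 12, 1, 0, 14, 13, 9, 2, 11] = (0 7 10 1 8 15 2 16 11)(3 6)(9 12 14)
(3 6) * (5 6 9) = (3 9 5 6) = [0, 1, 2, 9, 4, 6, 3, 7, 8, 5]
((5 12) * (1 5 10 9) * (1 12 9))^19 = (1 10 12 9 5)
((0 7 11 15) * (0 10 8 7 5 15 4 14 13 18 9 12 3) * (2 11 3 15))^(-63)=(0 8 12 13 11)(2 3 10 9 14)(4 5 7 15 18)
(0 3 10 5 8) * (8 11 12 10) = (0 3 8)(5 11 12 10) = [3, 1, 2, 8, 4, 11, 6, 7, 0, 9, 5, 12, 10]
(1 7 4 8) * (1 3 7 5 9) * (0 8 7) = (0 8 3)(1 5 9)(4 7) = [8, 5, 2, 0, 7, 9, 6, 4, 3, 1]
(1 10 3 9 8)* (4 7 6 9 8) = (1 10 3 8)(4 7 6 9) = [0, 10, 2, 8, 7, 5, 9, 6, 1, 4, 3]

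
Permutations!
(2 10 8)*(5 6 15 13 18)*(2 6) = (2 10 8 6 15 13 18 5) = [0, 1, 10, 3, 4, 2, 15, 7, 6, 9, 8, 11, 12, 18, 14, 13, 16, 17, 5]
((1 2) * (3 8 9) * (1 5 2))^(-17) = (2 5)(3 8 9)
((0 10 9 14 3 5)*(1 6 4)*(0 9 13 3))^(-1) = (0 14 9 5 3 13 10)(1 4 6)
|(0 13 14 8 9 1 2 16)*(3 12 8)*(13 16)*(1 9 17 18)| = 18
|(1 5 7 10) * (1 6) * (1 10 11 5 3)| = 6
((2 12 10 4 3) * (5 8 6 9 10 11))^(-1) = (2 3 4 10 9 6 8 5 11 12)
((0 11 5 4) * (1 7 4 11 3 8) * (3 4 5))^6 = ((0 4)(1 7 5 11 3 8))^6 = (11)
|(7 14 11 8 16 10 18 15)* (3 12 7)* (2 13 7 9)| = |(2 13 7 14 11 8 16 10 18 15 3 12 9)| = 13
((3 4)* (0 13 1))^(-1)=((0 13 1)(3 4))^(-1)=(0 1 13)(3 4)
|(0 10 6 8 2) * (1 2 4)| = |(0 10 6 8 4 1 2)| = 7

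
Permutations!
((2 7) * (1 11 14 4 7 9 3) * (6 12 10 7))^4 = ((1 11 14 4 6 12 10 7 2 9 3))^4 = (1 6 2 11 12 9 14 10 3 4 7)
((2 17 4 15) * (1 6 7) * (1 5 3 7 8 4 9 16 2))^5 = ((1 6 8 4 15)(2 17 9 16)(3 7 5))^5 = (2 17 9 16)(3 5 7)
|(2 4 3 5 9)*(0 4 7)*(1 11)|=14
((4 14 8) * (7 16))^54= (16)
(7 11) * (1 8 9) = (1 8 9)(7 11) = [0, 8, 2, 3, 4, 5, 6, 11, 9, 1, 10, 7]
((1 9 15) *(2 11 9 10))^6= (15)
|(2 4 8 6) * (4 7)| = 5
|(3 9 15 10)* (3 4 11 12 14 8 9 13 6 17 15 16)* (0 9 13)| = 20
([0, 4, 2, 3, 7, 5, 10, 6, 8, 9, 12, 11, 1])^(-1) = [0, 12, 2, 3, 1, 5, 7, 4, 8, 9, 6, 11, 10]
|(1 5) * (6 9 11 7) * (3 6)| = |(1 5)(3 6 9 11 7)| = 10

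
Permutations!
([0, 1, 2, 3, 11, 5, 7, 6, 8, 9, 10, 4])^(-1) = (4 11)(6 7)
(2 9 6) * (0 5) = (0 5)(2 9 6) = [5, 1, 9, 3, 4, 0, 2, 7, 8, 6]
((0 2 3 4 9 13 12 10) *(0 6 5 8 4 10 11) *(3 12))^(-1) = ((0 2 12 11)(3 10 6 5 8 4 9 13))^(-1) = (0 11 12 2)(3 13 9 4 8 5 6 10)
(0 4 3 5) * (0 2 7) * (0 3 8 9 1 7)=(0 4 8 9 1 7 3 5 2)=[4, 7, 0, 5, 8, 2, 6, 3, 9, 1]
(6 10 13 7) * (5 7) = (5 7 6 10 13) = [0, 1, 2, 3, 4, 7, 10, 6, 8, 9, 13, 11, 12, 5]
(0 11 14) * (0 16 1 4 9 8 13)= (0 11 14 16 1 4 9 8 13)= [11, 4, 2, 3, 9, 5, 6, 7, 13, 8, 10, 14, 12, 0, 16, 15, 1]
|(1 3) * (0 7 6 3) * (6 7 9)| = 5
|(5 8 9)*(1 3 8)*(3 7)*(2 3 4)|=|(1 7 4 2 3 8 9 5)|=8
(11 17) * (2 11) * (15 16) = (2 11 17)(15 16) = [0, 1, 11, 3, 4, 5, 6, 7, 8, 9, 10, 17, 12, 13, 14, 16, 15, 2]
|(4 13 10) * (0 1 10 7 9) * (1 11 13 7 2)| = |(0 11 13 2 1 10 4 7 9)| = 9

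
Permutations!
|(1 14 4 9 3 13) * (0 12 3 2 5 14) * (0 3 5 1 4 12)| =6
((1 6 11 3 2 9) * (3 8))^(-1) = (1 9 2 3 8 11 6)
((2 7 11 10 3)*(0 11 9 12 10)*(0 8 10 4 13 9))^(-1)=(0 7 2 3 10 8 11)(4 12 9 13)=((0 11 8 10 3 2 7)(4 13 9 12))^(-1)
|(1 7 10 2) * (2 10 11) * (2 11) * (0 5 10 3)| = |(11)(0 5 10 3)(1 7 2)| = 12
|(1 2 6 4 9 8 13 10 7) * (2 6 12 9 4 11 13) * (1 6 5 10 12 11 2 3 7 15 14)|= |(1 5 10 15 14)(2 11 13 12 9 8 3 7 6)|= 45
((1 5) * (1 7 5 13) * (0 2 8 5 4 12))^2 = (13)(0 8 7 12 2 5 4)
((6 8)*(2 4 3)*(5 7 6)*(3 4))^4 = (8)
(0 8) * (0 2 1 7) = (0 8 2 1 7) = [8, 7, 1, 3, 4, 5, 6, 0, 2]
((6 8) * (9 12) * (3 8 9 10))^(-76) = ((3 8 6 9 12 10))^(-76) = (3 6 12)(8 9 10)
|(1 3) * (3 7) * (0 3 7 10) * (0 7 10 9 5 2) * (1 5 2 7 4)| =9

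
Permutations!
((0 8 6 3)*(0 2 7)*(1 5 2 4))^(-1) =(0 7 2 5 1 4 3 6 8)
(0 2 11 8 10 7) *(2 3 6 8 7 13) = (0 3 6 8 10 13 2 11 7) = [3, 1, 11, 6, 4, 5, 8, 0, 10, 9, 13, 7, 12, 2]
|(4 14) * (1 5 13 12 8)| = |(1 5 13 12 8)(4 14)| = 10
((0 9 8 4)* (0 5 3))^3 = ((0 9 8 4 5 3))^3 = (0 4)(3 8)(5 9)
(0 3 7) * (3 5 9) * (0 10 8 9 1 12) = (0 5 1 12)(3 7 10 8 9) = [5, 12, 2, 7, 4, 1, 6, 10, 9, 3, 8, 11, 0]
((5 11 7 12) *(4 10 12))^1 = (4 10 12 5 11 7)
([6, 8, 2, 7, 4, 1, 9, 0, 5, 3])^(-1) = (0 7 3 9 6)(1 5 8)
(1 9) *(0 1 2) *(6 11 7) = (0 1 9 2)(6 11 7) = [1, 9, 0, 3, 4, 5, 11, 6, 8, 2, 10, 7]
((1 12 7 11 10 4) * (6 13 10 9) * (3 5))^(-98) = ((1 12 7 11 9 6 13 10 4)(3 5))^(-98) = (1 12 7 11 9 6 13 10 4)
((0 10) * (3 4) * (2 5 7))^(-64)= ((0 10)(2 5 7)(3 4))^(-64)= (10)(2 7 5)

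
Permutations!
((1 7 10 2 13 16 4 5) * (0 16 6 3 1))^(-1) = (0 5 4 16)(1 3 6 13 2 10 7)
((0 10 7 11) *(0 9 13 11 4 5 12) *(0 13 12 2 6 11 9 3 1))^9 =(13)(0 1 3 11 6 2 5 4 7 10)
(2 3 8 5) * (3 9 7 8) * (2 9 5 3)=(2 5 9 7 8 3)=[0, 1, 5, 2, 4, 9, 6, 8, 3, 7]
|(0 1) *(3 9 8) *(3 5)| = 4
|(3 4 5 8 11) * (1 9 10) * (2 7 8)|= |(1 9 10)(2 7 8 11 3 4 5)|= 21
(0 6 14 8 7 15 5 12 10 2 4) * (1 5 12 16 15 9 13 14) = (0 6 1 5 16 15 12 10 2 4)(7 9 13 14 8) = [6, 5, 4, 3, 0, 16, 1, 9, 7, 13, 2, 11, 10, 14, 8, 12, 15]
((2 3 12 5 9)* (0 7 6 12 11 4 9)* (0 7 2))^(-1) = (0 9 4 11 3 2)(5 12 6 7)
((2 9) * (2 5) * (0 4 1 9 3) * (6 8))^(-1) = ((0 4 1 9 5 2 3)(6 8))^(-1) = (0 3 2 5 9 1 4)(6 8)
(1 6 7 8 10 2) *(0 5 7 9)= (0 5 7 8 10 2 1 6 9)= [5, 6, 1, 3, 4, 7, 9, 8, 10, 0, 2]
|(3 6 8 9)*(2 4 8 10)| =7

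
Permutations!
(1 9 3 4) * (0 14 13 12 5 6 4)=(0 14 13 12 5 6 4 1 9 3)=[14, 9, 2, 0, 1, 6, 4, 7, 8, 3, 10, 11, 5, 12, 13]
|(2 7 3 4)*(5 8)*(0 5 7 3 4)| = 7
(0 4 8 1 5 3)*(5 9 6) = (0 4 8 1 9 6 5 3) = [4, 9, 2, 0, 8, 3, 5, 7, 1, 6]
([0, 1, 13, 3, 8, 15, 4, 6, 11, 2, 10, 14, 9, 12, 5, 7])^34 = (2 12)(4 11 5 7)(6 8 14 15)(9 13)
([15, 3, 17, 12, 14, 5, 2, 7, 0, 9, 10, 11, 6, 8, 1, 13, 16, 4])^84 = [0, 2, 1, 17, 12, 5, 14, 7, 8, 9, 10, 11, 4, 13, 6, 15, 16, 3]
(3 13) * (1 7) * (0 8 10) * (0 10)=(0 8)(1 7)(3 13)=[8, 7, 2, 13, 4, 5, 6, 1, 0, 9, 10, 11, 12, 3]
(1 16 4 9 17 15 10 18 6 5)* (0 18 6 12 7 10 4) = (0 18 12 7 10 6 5 1 16)(4 9 17 15) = [18, 16, 2, 3, 9, 1, 5, 10, 8, 17, 6, 11, 7, 13, 14, 4, 0, 15, 12]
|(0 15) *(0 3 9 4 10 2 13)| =|(0 15 3 9 4 10 2 13)| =8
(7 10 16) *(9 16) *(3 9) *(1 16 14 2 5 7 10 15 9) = [0, 16, 5, 1, 4, 7, 6, 15, 8, 14, 3, 11, 12, 13, 2, 9, 10] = (1 16 10 3)(2 5 7 15 9 14)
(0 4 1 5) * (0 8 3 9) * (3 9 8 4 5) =(0 5 4 1 3 8 9) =[5, 3, 2, 8, 1, 4, 6, 7, 9, 0]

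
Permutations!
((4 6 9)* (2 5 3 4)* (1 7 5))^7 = (1 2 9 6 4 3 5 7)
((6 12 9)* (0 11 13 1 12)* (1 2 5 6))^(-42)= ((0 11 13 2 5 6)(1 12 9))^(-42)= (13)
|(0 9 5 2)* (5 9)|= 3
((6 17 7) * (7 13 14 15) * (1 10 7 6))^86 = (1 7 10)(6 17 13 14 15)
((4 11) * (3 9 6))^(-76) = ((3 9 6)(4 11))^(-76) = (11)(3 6 9)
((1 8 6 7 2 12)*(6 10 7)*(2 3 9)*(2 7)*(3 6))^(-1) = ((1 8 10 2 12)(3 9 7 6))^(-1) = (1 12 2 10 8)(3 6 7 9)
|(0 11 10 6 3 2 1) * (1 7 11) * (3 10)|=4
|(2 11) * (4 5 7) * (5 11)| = |(2 5 7 4 11)| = 5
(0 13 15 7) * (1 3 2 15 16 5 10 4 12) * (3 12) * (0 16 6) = (0 13 6)(1 12)(2 15 7 16 5 10 4 3) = [13, 12, 15, 2, 3, 10, 0, 16, 8, 9, 4, 11, 1, 6, 14, 7, 5]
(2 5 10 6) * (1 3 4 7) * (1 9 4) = (1 3)(2 5 10 6)(4 7 9) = [0, 3, 5, 1, 7, 10, 2, 9, 8, 4, 6]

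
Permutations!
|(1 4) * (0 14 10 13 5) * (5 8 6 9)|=8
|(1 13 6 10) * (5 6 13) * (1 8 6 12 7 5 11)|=|(13)(1 11)(5 12 7)(6 10 8)|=6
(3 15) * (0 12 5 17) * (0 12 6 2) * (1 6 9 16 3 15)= (0 9 16 3 1 6 2)(5 17 12)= [9, 6, 0, 1, 4, 17, 2, 7, 8, 16, 10, 11, 5, 13, 14, 15, 3, 12]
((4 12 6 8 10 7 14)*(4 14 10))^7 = (14)(4 8 6 12)(7 10)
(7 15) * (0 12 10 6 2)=(0 12 10 6 2)(7 15)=[12, 1, 0, 3, 4, 5, 2, 15, 8, 9, 6, 11, 10, 13, 14, 7]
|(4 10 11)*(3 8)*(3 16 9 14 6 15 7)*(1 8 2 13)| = |(1 8 16 9 14 6 15 7 3 2 13)(4 10 11)| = 33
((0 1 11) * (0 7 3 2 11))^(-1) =((0 1)(2 11 7 3))^(-1) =(0 1)(2 3 7 11)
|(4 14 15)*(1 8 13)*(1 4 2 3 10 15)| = 20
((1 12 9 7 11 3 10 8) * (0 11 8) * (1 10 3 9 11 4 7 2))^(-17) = ((0 4 7 8 10)(1 12 11 9 2))^(-17) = (0 8 4 10 7)(1 9 12 2 11)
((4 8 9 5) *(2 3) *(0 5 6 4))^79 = ((0 5)(2 3)(4 8 9 6))^79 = (0 5)(2 3)(4 6 9 8)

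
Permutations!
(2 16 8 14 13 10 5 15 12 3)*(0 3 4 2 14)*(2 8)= (0 3 14 13 10 5 15 12 4 8)(2 16)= [3, 1, 16, 14, 8, 15, 6, 7, 0, 9, 5, 11, 4, 10, 13, 12, 2]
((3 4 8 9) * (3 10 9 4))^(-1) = ((4 8)(9 10))^(-1) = (4 8)(9 10)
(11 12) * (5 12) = (5 12 11) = [0, 1, 2, 3, 4, 12, 6, 7, 8, 9, 10, 5, 11]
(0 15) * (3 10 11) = (0 15)(3 10 11) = [15, 1, 2, 10, 4, 5, 6, 7, 8, 9, 11, 3, 12, 13, 14, 0]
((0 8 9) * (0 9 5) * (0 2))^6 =(9)(0 5)(2 8)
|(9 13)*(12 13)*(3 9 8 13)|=6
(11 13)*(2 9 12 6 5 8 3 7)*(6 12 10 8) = [0, 1, 9, 7, 4, 6, 5, 2, 3, 10, 8, 13, 12, 11] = (2 9 10 8 3 7)(5 6)(11 13)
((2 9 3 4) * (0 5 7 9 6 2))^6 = ((0 5 7 9 3 4)(2 6))^6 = (9)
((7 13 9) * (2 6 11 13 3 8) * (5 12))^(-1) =((2 6 11 13 9 7 3 8)(5 12))^(-1) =(2 8 3 7 9 13 11 6)(5 12)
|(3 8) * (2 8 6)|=4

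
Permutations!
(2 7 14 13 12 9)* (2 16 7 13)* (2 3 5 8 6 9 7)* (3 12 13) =(2 3 5 8 6 9 16)(7 14 12) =[0, 1, 3, 5, 4, 8, 9, 14, 6, 16, 10, 11, 7, 13, 12, 15, 2]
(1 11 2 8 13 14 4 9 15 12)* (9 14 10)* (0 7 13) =[7, 11, 8, 3, 14, 5, 6, 13, 0, 15, 9, 2, 1, 10, 4, 12] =(0 7 13 10 9 15 12 1 11 2 8)(4 14)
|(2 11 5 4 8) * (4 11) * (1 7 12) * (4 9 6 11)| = 21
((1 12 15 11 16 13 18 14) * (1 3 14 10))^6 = ((1 12 15 11 16 13 18 10)(3 14))^6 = (1 18 16 15)(10 13 11 12)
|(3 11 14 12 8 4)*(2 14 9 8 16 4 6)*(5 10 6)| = |(2 14 12 16 4 3 11 9 8 5 10 6)| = 12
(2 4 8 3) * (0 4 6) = (0 4 8 3 2 6) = [4, 1, 6, 2, 8, 5, 0, 7, 3]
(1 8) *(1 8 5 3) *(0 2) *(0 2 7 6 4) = [7, 5, 2, 1, 0, 3, 4, 6, 8] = (8)(0 7 6 4)(1 5 3)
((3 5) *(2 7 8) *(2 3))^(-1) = ((2 7 8 3 5))^(-1) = (2 5 3 8 7)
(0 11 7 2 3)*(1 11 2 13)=(0 2 3)(1 11 7 13)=[2, 11, 3, 0, 4, 5, 6, 13, 8, 9, 10, 7, 12, 1]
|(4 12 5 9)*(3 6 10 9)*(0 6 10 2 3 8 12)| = 21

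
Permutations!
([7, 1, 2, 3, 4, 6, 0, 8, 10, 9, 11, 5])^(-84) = [0, 1, 2, 3, 4, 5, 6, 7, 8, 9, 10, 11]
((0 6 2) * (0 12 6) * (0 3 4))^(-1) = (0 4 3)(2 6 12)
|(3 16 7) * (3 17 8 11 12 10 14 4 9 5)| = |(3 16 7 17 8 11 12 10 14 4 9 5)| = 12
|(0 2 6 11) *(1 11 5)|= 6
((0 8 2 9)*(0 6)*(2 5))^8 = (0 5 9)(2 6 8)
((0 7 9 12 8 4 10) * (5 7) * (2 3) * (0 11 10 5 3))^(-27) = ((0 3 2)(4 5 7 9 12 8)(10 11))^(-27) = (4 9)(5 12)(7 8)(10 11)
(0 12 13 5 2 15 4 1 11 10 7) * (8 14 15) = [12, 11, 8, 3, 1, 2, 6, 0, 14, 9, 7, 10, 13, 5, 15, 4] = (0 12 13 5 2 8 14 15 4 1 11 10 7)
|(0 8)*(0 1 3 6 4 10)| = 7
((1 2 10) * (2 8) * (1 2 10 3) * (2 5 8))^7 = ((1 2 3)(5 8 10))^7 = (1 2 3)(5 8 10)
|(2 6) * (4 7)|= 2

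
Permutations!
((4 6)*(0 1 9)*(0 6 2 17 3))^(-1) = ((0 1 9 6 4 2 17 3))^(-1) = (0 3 17 2 4 6 9 1)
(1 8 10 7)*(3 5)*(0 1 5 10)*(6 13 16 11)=(0 1 8)(3 10 7 5)(6 13 16 11)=[1, 8, 2, 10, 4, 3, 13, 5, 0, 9, 7, 6, 12, 16, 14, 15, 11]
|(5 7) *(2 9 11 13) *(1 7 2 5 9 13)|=12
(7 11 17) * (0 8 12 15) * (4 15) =(0 8 12 4 15)(7 11 17) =[8, 1, 2, 3, 15, 5, 6, 11, 12, 9, 10, 17, 4, 13, 14, 0, 16, 7]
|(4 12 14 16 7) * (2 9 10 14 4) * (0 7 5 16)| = |(0 7 2 9 10 14)(4 12)(5 16)| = 6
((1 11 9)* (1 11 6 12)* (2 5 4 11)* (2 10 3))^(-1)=(1 12 6)(2 3 10 9 11 4 5)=((1 6 12)(2 5 4 11 9 10 3))^(-1)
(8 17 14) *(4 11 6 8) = (4 11 6 8 17 14) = [0, 1, 2, 3, 11, 5, 8, 7, 17, 9, 10, 6, 12, 13, 4, 15, 16, 14]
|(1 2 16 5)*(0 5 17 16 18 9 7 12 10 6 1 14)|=|(0 5 14)(1 2 18 9 7 12 10 6)(16 17)|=24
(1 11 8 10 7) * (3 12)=[0, 11, 2, 12, 4, 5, 6, 1, 10, 9, 7, 8, 3]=(1 11 8 10 7)(3 12)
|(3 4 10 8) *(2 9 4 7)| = 7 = |(2 9 4 10 8 3 7)|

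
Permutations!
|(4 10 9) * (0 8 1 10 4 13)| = |(0 8 1 10 9 13)| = 6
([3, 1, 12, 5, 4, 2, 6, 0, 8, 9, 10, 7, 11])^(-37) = [11, 1, 3, 7, 4, 0, 6, 12, 8, 9, 10, 2, 5]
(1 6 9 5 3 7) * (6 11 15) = (1 11 15 6 9 5 3 7) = [0, 11, 2, 7, 4, 3, 9, 1, 8, 5, 10, 15, 12, 13, 14, 6]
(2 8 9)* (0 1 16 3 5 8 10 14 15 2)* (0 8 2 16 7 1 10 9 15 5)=(0 10 14 5 2 9 8 15 16 3)(1 7)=[10, 7, 9, 0, 4, 2, 6, 1, 15, 8, 14, 11, 12, 13, 5, 16, 3]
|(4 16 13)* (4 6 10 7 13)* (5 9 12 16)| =20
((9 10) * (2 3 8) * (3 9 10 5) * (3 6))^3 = ((10)(2 9 5 6 3 8))^3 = (10)(2 6)(3 9)(5 8)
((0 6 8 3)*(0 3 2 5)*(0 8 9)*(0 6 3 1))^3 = (6 9)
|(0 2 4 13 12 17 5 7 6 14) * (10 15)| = 10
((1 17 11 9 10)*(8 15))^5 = (17)(8 15)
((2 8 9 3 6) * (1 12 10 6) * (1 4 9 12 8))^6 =(12)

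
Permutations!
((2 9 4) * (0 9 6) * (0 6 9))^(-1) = (2 4 9)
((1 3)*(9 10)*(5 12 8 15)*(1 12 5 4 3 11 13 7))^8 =((1 11 13 7)(3 12 8 15 4)(9 10))^8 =(3 15 12 4 8)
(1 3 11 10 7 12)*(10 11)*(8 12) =(1 3 10 7 8 12) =[0, 3, 2, 10, 4, 5, 6, 8, 12, 9, 7, 11, 1]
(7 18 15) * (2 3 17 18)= (2 3 17 18 15 7)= [0, 1, 3, 17, 4, 5, 6, 2, 8, 9, 10, 11, 12, 13, 14, 7, 16, 18, 15]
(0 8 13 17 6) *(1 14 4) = (0 8 13 17 6)(1 14 4) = [8, 14, 2, 3, 1, 5, 0, 7, 13, 9, 10, 11, 12, 17, 4, 15, 16, 6]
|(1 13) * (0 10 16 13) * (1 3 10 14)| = |(0 14 1)(3 10 16 13)| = 12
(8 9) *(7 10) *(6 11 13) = (6 11 13)(7 10)(8 9) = [0, 1, 2, 3, 4, 5, 11, 10, 9, 8, 7, 13, 12, 6]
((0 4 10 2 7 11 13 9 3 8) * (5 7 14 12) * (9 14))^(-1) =(0 8 3 9 2 10 4)(5 12 14 13 11 7)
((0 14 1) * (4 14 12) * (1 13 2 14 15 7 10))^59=(0 15 1 4 10 12 7)(2 13 14)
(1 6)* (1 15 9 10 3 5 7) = (1 6 15 9 10 3 5 7) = [0, 6, 2, 5, 4, 7, 15, 1, 8, 10, 3, 11, 12, 13, 14, 9]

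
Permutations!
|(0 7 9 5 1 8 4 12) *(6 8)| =9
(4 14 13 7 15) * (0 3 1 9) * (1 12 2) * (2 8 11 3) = (0 2 1 9)(3 12 8 11)(4 14 13 7 15) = [2, 9, 1, 12, 14, 5, 6, 15, 11, 0, 10, 3, 8, 7, 13, 4]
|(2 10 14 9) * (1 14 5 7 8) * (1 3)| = 9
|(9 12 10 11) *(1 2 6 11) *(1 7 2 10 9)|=6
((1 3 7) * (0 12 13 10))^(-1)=(0 10 13 12)(1 7 3)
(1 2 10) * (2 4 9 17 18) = (1 4 9 17 18 2 10) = [0, 4, 10, 3, 9, 5, 6, 7, 8, 17, 1, 11, 12, 13, 14, 15, 16, 18, 2]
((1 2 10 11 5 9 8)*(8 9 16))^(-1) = (1 8 16 5 11 10 2)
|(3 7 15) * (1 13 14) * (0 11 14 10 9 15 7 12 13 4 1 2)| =|(0 11 14 2)(1 4)(3 12 13 10 9 15)| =12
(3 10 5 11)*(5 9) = (3 10 9 5 11) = [0, 1, 2, 10, 4, 11, 6, 7, 8, 5, 9, 3]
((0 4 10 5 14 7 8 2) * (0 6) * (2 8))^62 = ((0 4 10 5 14 7 2 6))^62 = (0 2 14 10)(4 6 7 5)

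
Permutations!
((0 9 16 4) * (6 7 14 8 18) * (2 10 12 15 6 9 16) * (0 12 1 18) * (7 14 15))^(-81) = (1 10 2 9 18)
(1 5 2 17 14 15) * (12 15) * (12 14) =(1 5 2 17 12 15) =[0, 5, 17, 3, 4, 2, 6, 7, 8, 9, 10, 11, 15, 13, 14, 1, 16, 12]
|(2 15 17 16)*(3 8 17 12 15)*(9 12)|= 15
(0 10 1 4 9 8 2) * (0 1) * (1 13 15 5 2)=(0 10)(1 4 9 8)(2 13 15 5)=[10, 4, 13, 3, 9, 2, 6, 7, 1, 8, 0, 11, 12, 15, 14, 5]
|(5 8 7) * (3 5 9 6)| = 6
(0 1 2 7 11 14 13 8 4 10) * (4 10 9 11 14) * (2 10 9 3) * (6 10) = (0 1 6 10)(2 7 14 13 8 9 11 4 3) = [1, 6, 7, 2, 3, 5, 10, 14, 9, 11, 0, 4, 12, 8, 13]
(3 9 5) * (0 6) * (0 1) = (0 6 1)(3 9 5) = [6, 0, 2, 9, 4, 3, 1, 7, 8, 5]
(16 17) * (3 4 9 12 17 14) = [0, 1, 2, 4, 9, 5, 6, 7, 8, 12, 10, 11, 17, 13, 3, 15, 14, 16] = (3 4 9 12 17 16 14)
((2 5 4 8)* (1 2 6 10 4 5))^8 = ((1 2)(4 8 6 10))^8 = (10)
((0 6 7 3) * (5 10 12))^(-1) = (0 3 7 6)(5 12 10)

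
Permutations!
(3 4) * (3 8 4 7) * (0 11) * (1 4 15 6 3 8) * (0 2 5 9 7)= [11, 4, 5, 0, 1, 9, 3, 8, 15, 7, 10, 2, 12, 13, 14, 6]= (0 11 2 5 9 7 8 15 6 3)(1 4)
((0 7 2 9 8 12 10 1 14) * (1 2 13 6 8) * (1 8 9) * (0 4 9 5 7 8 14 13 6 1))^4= (0 2 10 12 8)(4 9 14)(5 7 6)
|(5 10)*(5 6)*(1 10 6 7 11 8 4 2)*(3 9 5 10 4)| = 24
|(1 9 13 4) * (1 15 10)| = 6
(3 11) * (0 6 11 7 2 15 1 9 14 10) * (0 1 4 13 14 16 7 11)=(0 6)(1 9 16 7 2 15 4 13 14 10)(3 11)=[6, 9, 15, 11, 13, 5, 0, 2, 8, 16, 1, 3, 12, 14, 10, 4, 7]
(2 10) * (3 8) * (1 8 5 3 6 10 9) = (1 8 6 10 2 9)(3 5) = [0, 8, 9, 5, 4, 3, 10, 7, 6, 1, 2]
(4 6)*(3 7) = (3 7)(4 6) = [0, 1, 2, 7, 6, 5, 4, 3]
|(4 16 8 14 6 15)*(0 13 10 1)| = 12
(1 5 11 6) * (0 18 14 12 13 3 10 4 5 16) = (0 18 14 12 13 3 10 4 5 11 6 1 16) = [18, 16, 2, 10, 5, 11, 1, 7, 8, 9, 4, 6, 13, 3, 12, 15, 0, 17, 14]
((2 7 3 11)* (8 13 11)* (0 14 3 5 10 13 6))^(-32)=(0 8 14 6 3)(2 13 5)(7 11 10)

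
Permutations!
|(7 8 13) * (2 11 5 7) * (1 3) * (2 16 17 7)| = 30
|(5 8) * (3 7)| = |(3 7)(5 8)| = 2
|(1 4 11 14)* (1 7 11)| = 6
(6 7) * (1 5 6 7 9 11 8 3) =(1 5 6 9 11 8 3) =[0, 5, 2, 1, 4, 6, 9, 7, 3, 11, 10, 8]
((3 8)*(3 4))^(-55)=((3 8 4))^(-55)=(3 4 8)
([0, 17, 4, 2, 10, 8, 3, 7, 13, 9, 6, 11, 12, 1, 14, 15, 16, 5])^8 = (1 8 17 13 5)(2 6 4 3 10)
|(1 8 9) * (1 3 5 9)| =6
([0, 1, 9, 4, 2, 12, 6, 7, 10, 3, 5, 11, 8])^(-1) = (2 4 3 9)(5 10 8 12)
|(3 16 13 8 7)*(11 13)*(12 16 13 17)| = |(3 13 8 7)(11 17 12 16)| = 4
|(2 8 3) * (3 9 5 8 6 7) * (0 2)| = |(0 2 6 7 3)(5 8 9)| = 15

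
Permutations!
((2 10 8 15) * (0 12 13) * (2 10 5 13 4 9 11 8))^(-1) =(0 13 5 2 10 15 8 11 9 4 12)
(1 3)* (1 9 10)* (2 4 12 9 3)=(1 2 4 12 9 10)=[0, 2, 4, 3, 12, 5, 6, 7, 8, 10, 1, 11, 9]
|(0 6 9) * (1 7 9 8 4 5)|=|(0 6 8 4 5 1 7 9)|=8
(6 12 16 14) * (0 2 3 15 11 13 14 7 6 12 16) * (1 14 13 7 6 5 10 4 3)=(0 2 1 14 12)(3 15 11 7 5 10 4)(6 16)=[2, 14, 1, 15, 3, 10, 16, 5, 8, 9, 4, 7, 0, 13, 12, 11, 6]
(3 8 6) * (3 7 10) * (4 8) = [0, 1, 2, 4, 8, 5, 7, 10, 6, 9, 3] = (3 4 8 6 7 10)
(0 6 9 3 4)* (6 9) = (0 9 3 4) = [9, 1, 2, 4, 0, 5, 6, 7, 8, 3]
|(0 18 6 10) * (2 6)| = 5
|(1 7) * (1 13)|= |(1 7 13)|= 3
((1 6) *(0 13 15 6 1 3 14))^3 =(0 6)(3 13)(14 15)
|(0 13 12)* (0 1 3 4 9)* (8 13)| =|(0 8 13 12 1 3 4 9)| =8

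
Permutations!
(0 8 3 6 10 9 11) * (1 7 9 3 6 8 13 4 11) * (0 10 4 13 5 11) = (13)(0 5 11 10 3 8 6 4)(1 7 9) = [5, 7, 2, 8, 0, 11, 4, 9, 6, 1, 3, 10, 12, 13]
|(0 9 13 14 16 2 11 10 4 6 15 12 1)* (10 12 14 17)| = 14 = |(0 9 13 17 10 4 6 15 14 16 2 11 12 1)|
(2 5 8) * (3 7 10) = [0, 1, 5, 7, 4, 8, 6, 10, 2, 9, 3] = (2 5 8)(3 7 10)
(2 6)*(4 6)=(2 4 6)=[0, 1, 4, 3, 6, 5, 2]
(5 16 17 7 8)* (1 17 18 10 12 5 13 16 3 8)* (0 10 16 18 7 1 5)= [10, 17, 2, 8, 4, 3, 6, 5, 13, 9, 12, 11, 0, 18, 14, 15, 7, 1, 16]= (0 10 12)(1 17)(3 8 13 18 16 7 5)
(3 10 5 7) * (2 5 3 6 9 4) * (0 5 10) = (0 5 7 6 9 4 2 10 3) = [5, 1, 10, 0, 2, 7, 9, 6, 8, 4, 3]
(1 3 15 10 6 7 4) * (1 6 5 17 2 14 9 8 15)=(1 3)(2 14 9 8 15 10 5 17)(4 6 7)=[0, 3, 14, 1, 6, 17, 7, 4, 15, 8, 5, 11, 12, 13, 9, 10, 16, 2]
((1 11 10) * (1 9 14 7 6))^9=(1 10 14 6 11 9 7)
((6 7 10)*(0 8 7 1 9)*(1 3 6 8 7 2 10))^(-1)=((0 7 1 9)(2 10 8)(3 6))^(-1)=(0 9 1 7)(2 8 10)(3 6)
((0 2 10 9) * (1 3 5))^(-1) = (0 9 10 2)(1 5 3)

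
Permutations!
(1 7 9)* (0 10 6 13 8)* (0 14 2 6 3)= [10, 7, 6, 0, 4, 5, 13, 9, 14, 1, 3, 11, 12, 8, 2]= (0 10 3)(1 7 9)(2 6 13 8 14)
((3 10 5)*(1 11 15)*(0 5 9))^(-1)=(0 9 10 3 5)(1 15 11)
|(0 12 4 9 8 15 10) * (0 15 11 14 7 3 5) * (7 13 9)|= 30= |(0 12 4 7 3 5)(8 11 14 13 9)(10 15)|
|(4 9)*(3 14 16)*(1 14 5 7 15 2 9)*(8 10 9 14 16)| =12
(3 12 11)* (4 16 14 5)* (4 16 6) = [0, 1, 2, 12, 6, 16, 4, 7, 8, 9, 10, 3, 11, 13, 5, 15, 14] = (3 12 11)(4 6)(5 16 14)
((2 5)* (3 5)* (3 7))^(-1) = (2 5 3 7)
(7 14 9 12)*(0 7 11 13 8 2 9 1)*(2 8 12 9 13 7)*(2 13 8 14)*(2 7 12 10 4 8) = (0 13 10 4 8 14 1)(11 12) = [13, 0, 2, 3, 8, 5, 6, 7, 14, 9, 4, 12, 11, 10, 1]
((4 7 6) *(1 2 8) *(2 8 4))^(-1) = (1 8)(2 6 7 4)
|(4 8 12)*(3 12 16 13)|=6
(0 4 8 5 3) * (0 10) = [4, 1, 2, 10, 8, 3, 6, 7, 5, 9, 0] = (0 4 8 5 3 10)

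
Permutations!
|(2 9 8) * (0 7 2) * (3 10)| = 10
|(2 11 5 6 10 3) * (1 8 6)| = 8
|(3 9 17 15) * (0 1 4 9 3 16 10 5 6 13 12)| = 12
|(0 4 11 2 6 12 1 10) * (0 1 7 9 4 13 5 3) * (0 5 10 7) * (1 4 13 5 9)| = 22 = |(0 5 3 9 13 10 4 11 2 6 12)(1 7)|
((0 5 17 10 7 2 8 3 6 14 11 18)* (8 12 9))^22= (0 8 17 6 7 11 12)(2 18 9 5 3 10 14)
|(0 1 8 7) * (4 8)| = |(0 1 4 8 7)| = 5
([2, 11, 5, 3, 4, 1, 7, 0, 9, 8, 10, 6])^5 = [6, 2, 7, 3, 4, 0, 1, 11, 9, 8, 10, 5]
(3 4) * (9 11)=(3 4)(9 11)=[0, 1, 2, 4, 3, 5, 6, 7, 8, 11, 10, 9]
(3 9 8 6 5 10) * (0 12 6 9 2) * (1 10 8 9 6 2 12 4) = (0 4 1 10 3 12 2)(5 8 6) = [4, 10, 0, 12, 1, 8, 5, 7, 6, 9, 3, 11, 2]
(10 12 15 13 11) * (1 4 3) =(1 4 3)(10 12 15 13 11) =[0, 4, 2, 1, 3, 5, 6, 7, 8, 9, 12, 10, 15, 11, 14, 13]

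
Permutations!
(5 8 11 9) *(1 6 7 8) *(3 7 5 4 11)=(1 6 5)(3 7 8)(4 11 9)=[0, 6, 2, 7, 11, 1, 5, 8, 3, 4, 10, 9]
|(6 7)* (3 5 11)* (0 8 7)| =12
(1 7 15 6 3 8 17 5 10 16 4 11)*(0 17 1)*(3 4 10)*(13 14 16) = (0 17 5 3 8 1 7 15 6 4 11)(10 13 14 16) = [17, 7, 2, 8, 11, 3, 4, 15, 1, 9, 13, 0, 12, 14, 16, 6, 10, 5]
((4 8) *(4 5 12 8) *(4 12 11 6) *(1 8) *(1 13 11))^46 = ((1 8 5)(4 12 13 11 6))^46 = (1 8 5)(4 12 13 11 6)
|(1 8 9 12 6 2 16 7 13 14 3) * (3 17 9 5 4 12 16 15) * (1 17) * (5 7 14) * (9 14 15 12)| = |(1 8 7 13 5 4 9 16 15 3 17 14)(2 12 6)| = 12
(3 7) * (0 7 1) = (0 7 3 1) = [7, 0, 2, 1, 4, 5, 6, 3]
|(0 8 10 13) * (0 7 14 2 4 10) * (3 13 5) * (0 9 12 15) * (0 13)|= 13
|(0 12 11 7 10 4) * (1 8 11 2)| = 9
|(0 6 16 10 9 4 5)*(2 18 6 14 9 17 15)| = 35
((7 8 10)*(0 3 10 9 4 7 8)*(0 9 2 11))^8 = (0 10 2)(3 8 11)(4 9 7)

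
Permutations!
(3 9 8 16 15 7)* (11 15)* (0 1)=(0 1)(3 9 8 16 11 15 7)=[1, 0, 2, 9, 4, 5, 6, 3, 16, 8, 10, 15, 12, 13, 14, 7, 11]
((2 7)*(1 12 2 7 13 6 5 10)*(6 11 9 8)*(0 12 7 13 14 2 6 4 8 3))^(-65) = (0 12 6 5 10 1 7 13 11 9 3)(2 14)(4 8)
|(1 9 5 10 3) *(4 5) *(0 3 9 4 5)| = 12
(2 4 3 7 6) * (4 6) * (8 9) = (2 6)(3 7 4)(8 9) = [0, 1, 6, 7, 3, 5, 2, 4, 9, 8]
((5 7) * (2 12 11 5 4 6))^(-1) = ((2 12 11 5 7 4 6))^(-1) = (2 6 4 7 5 11 12)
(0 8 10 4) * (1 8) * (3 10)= [1, 8, 2, 10, 0, 5, 6, 7, 3, 9, 4]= (0 1 8 3 10 4)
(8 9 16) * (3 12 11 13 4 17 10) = [0, 1, 2, 12, 17, 5, 6, 7, 9, 16, 3, 13, 11, 4, 14, 15, 8, 10] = (3 12 11 13 4 17 10)(8 9 16)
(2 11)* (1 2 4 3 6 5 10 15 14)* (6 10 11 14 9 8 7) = (1 2 14)(3 10 15 9 8 7 6 5 11 4) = [0, 2, 14, 10, 3, 11, 5, 6, 7, 8, 15, 4, 12, 13, 1, 9]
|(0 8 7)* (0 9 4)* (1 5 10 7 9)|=|(0 8 9 4)(1 5 10 7)|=4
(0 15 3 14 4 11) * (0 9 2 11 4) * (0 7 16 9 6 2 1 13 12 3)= [15, 13, 11, 14, 4, 5, 2, 16, 8, 1, 10, 6, 3, 12, 7, 0, 9]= (0 15)(1 13 12 3 14 7 16 9)(2 11 6)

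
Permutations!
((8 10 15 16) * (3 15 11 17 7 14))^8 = (3 14 7 17 11 10 8 16 15)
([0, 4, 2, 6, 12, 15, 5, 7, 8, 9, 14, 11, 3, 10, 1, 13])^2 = [0, 12, 2, 5, 3, 13, 15, 7, 8, 9, 1, 11, 6, 14, 4, 10]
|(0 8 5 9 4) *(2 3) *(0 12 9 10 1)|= |(0 8 5 10 1)(2 3)(4 12 9)|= 30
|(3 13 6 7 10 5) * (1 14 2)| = |(1 14 2)(3 13 6 7 10 5)| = 6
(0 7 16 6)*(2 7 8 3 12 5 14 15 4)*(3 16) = (0 8 16 6)(2 7 3 12 5 14 15 4) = [8, 1, 7, 12, 2, 14, 0, 3, 16, 9, 10, 11, 5, 13, 15, 4, 6]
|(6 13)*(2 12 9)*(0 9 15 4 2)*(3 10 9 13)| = |(0 13 6 3 10 9)(2 12 15 4)| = 12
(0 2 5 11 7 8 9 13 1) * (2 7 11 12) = (0 7 8 9 13 1)(2 5 12) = [7, 0, 5, 3, 4, 12, 6, 8, 9, 13, 10, 11, 2, 1]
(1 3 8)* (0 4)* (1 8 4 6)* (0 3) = [6, 0, 2, 4, 3, 5, 1, 7, 8] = (8)(0 6 1)(3 4)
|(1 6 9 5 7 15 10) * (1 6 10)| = 7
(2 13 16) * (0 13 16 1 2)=(0 13 1 2 16)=[13, 2, 16, 3, 4, 5, 6, 7, 8, 9, 10, 11, 12, 1, 14, 15, 0]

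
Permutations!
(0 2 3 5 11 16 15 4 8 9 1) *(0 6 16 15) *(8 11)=(0 2 3 5 8 9 1 6 16)(4 11 15)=[2, 6, 3, 5, 11, 8, 16, 7, 9, 1, 10, 15, 12, 13, 14, 4, 0]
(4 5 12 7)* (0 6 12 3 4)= (0 6 12 7)(3 4 5)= [6, 1, 2, 4, 5, 3, 12, 0, 8, 9, 10, 11, 7]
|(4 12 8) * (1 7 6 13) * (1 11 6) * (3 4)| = 12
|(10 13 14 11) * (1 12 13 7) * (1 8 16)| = |(1 12 13 14 11 10 7 8 16)| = 9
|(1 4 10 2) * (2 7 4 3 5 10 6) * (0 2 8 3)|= 21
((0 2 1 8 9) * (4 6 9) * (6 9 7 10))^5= (0 9 4 8 1 2)(6 10 7)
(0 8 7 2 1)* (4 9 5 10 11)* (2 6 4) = (0 8 7 6 4 9 5 10 11 2 1) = [8, 0, 1, 3, 9, 10, 4, 6, 7, 5, 11, 2]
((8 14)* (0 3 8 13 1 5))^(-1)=(0 5 1 13 14 8 3)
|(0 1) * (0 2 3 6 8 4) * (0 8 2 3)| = |(0 1 3 6 2)(4 8)| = 10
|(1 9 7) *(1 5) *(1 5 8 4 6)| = 6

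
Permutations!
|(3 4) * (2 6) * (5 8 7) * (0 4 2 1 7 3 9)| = |(0 4 9)(1 7 5 8 3 2 6)| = 21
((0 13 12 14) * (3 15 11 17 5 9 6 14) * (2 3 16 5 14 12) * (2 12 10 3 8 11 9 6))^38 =(0 15 13 9 12 2 16 8 5 11 6 17 10 14 3) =((0 13 12 16 5 6 10 3 15 9 2 8 11 17 14))^38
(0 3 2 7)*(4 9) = (0 3 2 7)(4 9) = [3, 1, 7, 2, 9, 5, 6, 0, 8, 4]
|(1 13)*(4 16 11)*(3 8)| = |(1 13)(3 8)(4 16 11)| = 6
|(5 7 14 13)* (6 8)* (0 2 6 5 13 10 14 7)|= |(0 2 6 8 5)(10 14)|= 10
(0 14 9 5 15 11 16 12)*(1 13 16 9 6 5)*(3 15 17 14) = (0 3 15 11 9 1 13 16 12)(5 17 14 6) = [3, 13, 2, 15, 4, 17, 5, 7, 8, 1, 10, 9, 0, 16, 6, 11, 12, 14]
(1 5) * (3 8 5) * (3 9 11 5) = (1 9 11 5)(3 8) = [0, 9, 2, 8, 4, 1, 6, 7, 3, 11, 10, 5]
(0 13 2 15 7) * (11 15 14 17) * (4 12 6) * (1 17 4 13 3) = (0 3 1 17 11 15 7)(2 14 4 12 6 13) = [3, 17, 14, 1, 12, 5, 13, 0, 8, 9, 10, 15, 6, 2, 4, 7, 16, 11]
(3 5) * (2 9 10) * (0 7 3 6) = (0 7 3 5 6)(2 9 10) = [7, 1, 9, 5, 4, 6, 0, 3, 8, 10, 2]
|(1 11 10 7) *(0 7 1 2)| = 3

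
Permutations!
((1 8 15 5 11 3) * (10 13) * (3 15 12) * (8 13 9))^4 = ((1 13 10 9 8 12 3)(5 11 15))^4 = (1 8 13 12 10 3 9)(5 11 15)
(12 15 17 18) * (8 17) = (8 17 18 12 15) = [0, 1, 2, 3, 4, 5, 6, 7, 17, 9, 10, 11, 15, 13, 14, 8, 16, 18, 12]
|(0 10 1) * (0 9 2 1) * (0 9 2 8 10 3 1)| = |(0 3 1 2)(8 10 9)| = 12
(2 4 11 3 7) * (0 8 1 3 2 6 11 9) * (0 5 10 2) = [8, 3, 4, 7, 9, 10, 11, 6, 1, 5, 2, 0] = (0 8 1 3 7 6 11)(2 4 9 5 10)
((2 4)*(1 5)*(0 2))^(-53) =((0 2 4)(1 5))^(-53) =(0 2 4)(1 5)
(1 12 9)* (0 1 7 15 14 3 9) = (0 1 12)(3 9 7 15 14) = [1, 12, 2, 9, 4, 5, 6, 15, 8, 7, 10, 11, 0, 13, 3, 14]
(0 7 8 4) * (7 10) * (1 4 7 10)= [1, 4, 2, 3, 0, 5, 6, 8, 7, 9, 10]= (10)(0 1 4)(7 8)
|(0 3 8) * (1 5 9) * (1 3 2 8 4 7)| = |(0 2 8)(1 5 9 3 4 7)| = 6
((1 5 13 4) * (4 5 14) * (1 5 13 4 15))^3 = (15)(4 5)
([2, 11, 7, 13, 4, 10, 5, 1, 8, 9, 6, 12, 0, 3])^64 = (13)(0 11 7)(1 2 12)(5 10 6)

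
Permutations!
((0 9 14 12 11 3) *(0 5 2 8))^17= ((0 9 14 12 11 3 5 2 8))^17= (0 8 2 5 3 11 12 14 9)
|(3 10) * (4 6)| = 2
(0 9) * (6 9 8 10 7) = (0 8 10 7 6 9) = [8, 1, 2, 3, 4, 5, 9, 6, 10, 0, 7]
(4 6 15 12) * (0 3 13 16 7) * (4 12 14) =(0 3 13 16 7)(4 6 15 14) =[3, 1, 2, 13, 6, 5, 15, 0, 8, 9, 10, 11, 12, 16, 4, 14, 7]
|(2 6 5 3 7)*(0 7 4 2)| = 10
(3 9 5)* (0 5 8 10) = (0 5 3 9 8 10) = [5, 1, 2, 9, 4, 3, 6, 7, 10, 8, 0]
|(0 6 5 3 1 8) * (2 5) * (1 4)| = |(0 6 2 5 3 4 1 8)| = 8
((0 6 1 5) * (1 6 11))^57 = ((0 11 1 5))^57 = (0 11 1 5)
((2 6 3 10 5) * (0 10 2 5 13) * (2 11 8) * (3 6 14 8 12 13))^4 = (0 12 3)(2 14 8)(10 13 11)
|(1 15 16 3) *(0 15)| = 5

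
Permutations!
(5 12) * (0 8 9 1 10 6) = (0 8 9 1 10 6)(5 12) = [8, 10, 2, 3, 4, 12, 0, 7, 9, 1, 6, 11, 5]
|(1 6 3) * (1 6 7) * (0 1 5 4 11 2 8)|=8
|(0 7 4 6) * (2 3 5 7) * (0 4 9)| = |(0 2 3 5 7 9)(4 6)| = 6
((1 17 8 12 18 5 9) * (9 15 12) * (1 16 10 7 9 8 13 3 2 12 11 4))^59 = ((1 17 13 3 2 12 18 5 15 11 4)(7 9 16 10))^59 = (1 2 15 17 12 11 13 18 4 3 5)(7 10 16 9)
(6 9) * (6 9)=[0, 1, 2, 3, 4, 5, 6, 7, 8, 9]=(9)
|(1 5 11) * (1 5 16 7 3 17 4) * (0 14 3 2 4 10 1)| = |(0 14 3 17 10 1 16 7 2 4)(5 11)| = 10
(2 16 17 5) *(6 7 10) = (2 16 17 5)(6 7 10) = [0, 1, 16, 3, 4, 2, 7, 10, 8, 9, 6, 11, 12, 13, 14, 15, 17, 5]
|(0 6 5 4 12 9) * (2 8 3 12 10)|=|(0 6 5 4 10 2 8 3 12 9)|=10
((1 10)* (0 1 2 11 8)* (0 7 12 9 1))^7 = (1 9 12 7 8 11 2 10)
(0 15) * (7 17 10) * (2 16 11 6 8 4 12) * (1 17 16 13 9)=(0 15)(1 17 10 7 16 11 6 8 4 12 2 13 9)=[15, 17, 13, 3, 12, 5, 8, 16, 4, 1, 7, 6, 2, 9, 14, 0, 11, 10]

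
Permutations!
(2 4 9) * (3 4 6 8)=(2 6 8 3 4 9)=[0, 1, 6, 4, 9, 5, 8, 7, 3, 2]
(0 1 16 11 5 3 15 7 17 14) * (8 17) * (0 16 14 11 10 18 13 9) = (0 1 14 16 10 18 13 9)(3 15 7 8 17 11 5) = [1, 14, 2, 15, 4, 3, 6, 8, 17, 0, 18, 5, 12, 9, 16, 7, 10, 11, 13]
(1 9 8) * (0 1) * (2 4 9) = (0 1 2 4 9 8) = [1, 2, 4, 3, 9, 5, 6, 7, 0, 8]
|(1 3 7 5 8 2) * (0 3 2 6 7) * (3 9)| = |(0 9 3)(1 2)(5 8 6 7)| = 12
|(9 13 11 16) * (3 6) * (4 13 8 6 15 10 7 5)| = 12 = |(3 15 10 7 5 4 13 11 16 9 8 6)|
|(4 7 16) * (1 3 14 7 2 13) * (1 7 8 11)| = 5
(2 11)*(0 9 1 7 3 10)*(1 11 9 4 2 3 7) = (0 4 2 9 11 3 10) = [4, 1, 9, 10, 2, 5, 6, 7, 8, 11, 0, 3]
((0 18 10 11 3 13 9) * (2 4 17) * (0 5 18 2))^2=((0 2 4 17)(3 13 9 5 18 10 11))^2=(0 4)(2 17)(3 9 18 11 13 5 10)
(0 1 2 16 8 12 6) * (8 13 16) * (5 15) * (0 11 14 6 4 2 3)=[1, 3, 8, 0, 2, 15, 11, 7, 12, 9, 10, 14, 4, 16, 6, 5, 13]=(0 1 3)(2 8 12 4)(5 15)(6 11 14)(13 16)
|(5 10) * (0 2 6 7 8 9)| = |(0 2 6 7 8 9)(5 10)| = 6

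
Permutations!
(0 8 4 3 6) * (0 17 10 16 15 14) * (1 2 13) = (0 8 4 3 6 17 10 16 15 14)(1 2 13) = [8, 2, 13, 6, 3, 5, 17, 7, 4, 9, 16, 11, 12, 1, 0, 14, 15, 10]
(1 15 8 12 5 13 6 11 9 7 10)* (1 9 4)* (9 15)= [0, 9, 2, 3, 1, 13, 11, 10, 12, 7, 15, 4, 5, 6, 14, 8]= (1 9 7 10 15 8 12 5 13 6 11 4)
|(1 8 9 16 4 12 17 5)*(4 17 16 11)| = 9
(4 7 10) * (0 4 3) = (0 4 7 10 3) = [4, 1, 2, 0, 7, 5, 6, 10, 8, 9, 3]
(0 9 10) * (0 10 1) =(10)(0 9 1) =[9, 0, 2, 3, 4, 5, 6, 7, 8, 1, 10]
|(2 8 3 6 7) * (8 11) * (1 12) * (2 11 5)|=|(1 12)(2 5)(3 6 7 11 8)|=10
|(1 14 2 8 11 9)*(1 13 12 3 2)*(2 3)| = |(1 14)(2 8 11 9 13 12)| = 6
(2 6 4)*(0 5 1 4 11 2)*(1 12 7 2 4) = [5, 1, 6, 3, 0, 12, 11, 2, 8, 9, 10, 4, 7] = (0 5 12 7 2 6 11 4)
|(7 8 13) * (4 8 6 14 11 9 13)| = 6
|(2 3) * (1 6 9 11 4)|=10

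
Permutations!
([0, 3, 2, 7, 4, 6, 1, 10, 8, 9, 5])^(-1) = [0, 6, 2, 1, 4, 10, 5, 3, 8, 9, 7]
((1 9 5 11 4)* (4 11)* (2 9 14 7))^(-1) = (1 4 5 9 2 7 14)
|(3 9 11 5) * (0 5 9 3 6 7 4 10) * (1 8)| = |(0 5 6 7 4 10)(1 8)(9 11)| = 6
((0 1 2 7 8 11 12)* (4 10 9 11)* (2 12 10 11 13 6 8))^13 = ((0 1 12)(2 7)(4 11 10 9 13 6 8))^13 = (0 1 12)(2 7)(4 8 6 13 9 10 11)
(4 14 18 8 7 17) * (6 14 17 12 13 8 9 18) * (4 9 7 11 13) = (4 17 9 18 7 12)(6 14)(8 11 13) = [0, 1, 2, 3, 17, 5, 14, 12, 11, 18, 10, 13, 4, 8, 6, 15, 16, 9, 7]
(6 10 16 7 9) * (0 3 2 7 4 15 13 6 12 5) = (0 3 2 7 9 12 5)(4 15 13 6 10 16) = [3, 1, 7, 2, 15, 0, 10, 9, 8, 12, 16, 11, 5, 6, 14, 13, 4]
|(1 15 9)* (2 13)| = 6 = |(1 15 9)(2 13)|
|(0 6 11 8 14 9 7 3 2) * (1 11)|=|(0 6 1 11 8 14 9 7 3 2)|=10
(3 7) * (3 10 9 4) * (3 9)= (3 7 10)(4 9)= [0, 1, 2, 7, 9, 5, 6, 10, 8, 4, 3]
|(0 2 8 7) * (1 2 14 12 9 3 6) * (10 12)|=|(0 14 10 12 9 3 6 1 2 8 7)|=11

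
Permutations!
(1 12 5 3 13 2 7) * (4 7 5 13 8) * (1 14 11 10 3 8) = (1 12 13 2 5 8 4 7 14 11 10 3) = [0, 12, 5, 1, 7, 8, 6, 14, 4, 9, 3, 10, 13, 2, 11]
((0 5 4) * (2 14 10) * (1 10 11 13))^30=((0 5 4)(1 10 2 14 11 13))^30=(14)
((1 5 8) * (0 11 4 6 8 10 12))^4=(0 8 12 6 10 4 5 11 1)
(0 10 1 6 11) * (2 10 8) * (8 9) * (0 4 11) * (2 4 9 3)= [3, 6, 10, 2, 11, 5, 0, 7, 4, 8, 1, 9]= (0 3 2 10 1 6)(4 11 9 8)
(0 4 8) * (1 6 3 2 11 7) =[4, 6, 11, 2, 8, 5, 3, 1, 0, 9, 10, 7] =(0 4 8)(1 6 3 2 11 7)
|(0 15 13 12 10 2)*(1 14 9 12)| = 9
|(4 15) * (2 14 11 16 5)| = 10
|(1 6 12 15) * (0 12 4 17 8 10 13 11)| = |(0 12 15 1 6 4 17 8 10 13 11)| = 11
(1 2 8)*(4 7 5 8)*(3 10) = (1 2 4 7 5 8)(3 10) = [0, 2, 4, 10, 7, 8, 6, 5, 1, 9, 3]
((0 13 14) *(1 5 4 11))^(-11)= (0 13 14)(1 5 4 11)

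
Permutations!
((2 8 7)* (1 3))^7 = (1 3)(2 8 7)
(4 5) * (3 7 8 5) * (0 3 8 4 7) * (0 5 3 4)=(0 4 8 3 5 7)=[4, 1, 2, 5, 8, 7, 6, 0, 3]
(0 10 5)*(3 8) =(0 10 5)(3 8) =[10, 1, 2, 8, 4, 0, 6, 7, 3, 9, 5]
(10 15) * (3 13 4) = (3 13 4)(10 15) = [0, 1, 2, 13, 3, 5, 6, 7, 8, 9, 15, 11, 12, 4, 14, 10]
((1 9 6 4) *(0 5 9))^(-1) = (0 1 4 6 9 5)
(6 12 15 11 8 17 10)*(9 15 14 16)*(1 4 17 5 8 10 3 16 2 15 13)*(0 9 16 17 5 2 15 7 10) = (0 9 13 1 4 5 8 2 7 10 6 12 14 15 11)(3 17) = [9, 4, 7, 17, 5, 8, 12, 10, 2, 13, 6, 0, 14, 1, 15, 11, 16, 3]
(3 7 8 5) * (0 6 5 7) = (0 6 5 3)(7 8) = [6, 1, 2, 0, 4, 3, 5, 8, 7]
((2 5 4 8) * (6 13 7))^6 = ((2 5 4 8)(6 13 7))^6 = (13)(2 4)(5 8)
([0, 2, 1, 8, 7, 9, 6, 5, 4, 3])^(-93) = (1 2)(3 7)(4 9)(5 8)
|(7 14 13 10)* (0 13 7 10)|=|(0 13)(7 14)|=2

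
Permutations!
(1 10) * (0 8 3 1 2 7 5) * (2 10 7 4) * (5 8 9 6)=(10)(0 9 6 5)(1 7 8 3)(2 4)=[9, 7, 4, 1, 2, 0, 5, 8, 3, 6, 10]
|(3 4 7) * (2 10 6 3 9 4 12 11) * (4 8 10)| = 10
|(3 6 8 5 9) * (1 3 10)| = |(1 3 6 8 5 9 10)| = 7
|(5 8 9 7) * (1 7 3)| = |(1 7 5 8 9 3)| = 6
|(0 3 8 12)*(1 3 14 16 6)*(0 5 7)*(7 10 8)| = |(0 14 16 6 1 3 7)(5 10 8 12)| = 28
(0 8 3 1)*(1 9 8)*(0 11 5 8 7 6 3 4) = (0 1 11 5 8 4)(3 9 7 6) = [1, 11, 2, 9, 0, 8, 3, 6, 4, 7, 10, 5]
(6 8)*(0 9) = [9, 1, 2, 3, 4, 5, 8, 7, 6, 0] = (0 9)(6 8)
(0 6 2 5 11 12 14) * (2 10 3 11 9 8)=(0 6 10 3 11 12 14)(2 5 9 8)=[6, 1, 5, 11, 4, 9, 10, 7, 2, 8, 3, 12, 14, 13, 0]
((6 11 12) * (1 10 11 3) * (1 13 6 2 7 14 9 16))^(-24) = (1 12 14)(2 9 10)(7 16 11)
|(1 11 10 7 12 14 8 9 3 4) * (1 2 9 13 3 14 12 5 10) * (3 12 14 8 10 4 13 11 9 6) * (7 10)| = 36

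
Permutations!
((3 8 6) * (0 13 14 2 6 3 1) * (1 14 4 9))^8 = ((0 13 4 9 1)(2 6 14)(3 8))^8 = (0 9 13 1 4)(2 14 6)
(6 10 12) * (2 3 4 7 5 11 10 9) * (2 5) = [0, 1, 3, 4, 7, 11, 9, 2, 8, 5, 12, 10, 6] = (2 3 4 7)(5 11 10 12 6 9)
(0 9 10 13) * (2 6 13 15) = (0 9 10 15 2 6 13) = [9, 1, 6, 3, 4, 5, 13, 7, 8, 10, 15, 11, 12, 0, 14, 2]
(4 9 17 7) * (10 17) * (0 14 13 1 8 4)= (0 14 13 1 8 4 9 10 17 7)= [14, 8, 2, 3, 9, 5, 6, 0, 4, 10, 17, 11, 12, 1, 13, 15, 16, 7]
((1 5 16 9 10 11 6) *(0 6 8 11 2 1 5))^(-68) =(0 9)(1 16)(2 5)(6 10)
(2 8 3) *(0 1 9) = (0 1 9)(2 8 3) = [1, 9, 8, 2, 4, 5, 6, 7, 3, 0]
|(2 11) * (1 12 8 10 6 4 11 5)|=|(1 12 8 10 6 4 11 2 5)|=9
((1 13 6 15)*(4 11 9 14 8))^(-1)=(1 15 6 13)(4 8 14 9 11)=((1 13 6 15)(4 11 9 14 8))^(-1)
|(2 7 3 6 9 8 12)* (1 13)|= 14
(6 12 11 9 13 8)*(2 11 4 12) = [0, 1, 11, 3, 12, 5, 2, 7, 6, 13, 10, 9, 4, 8] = (2 11 9 13 8 6)(4 12)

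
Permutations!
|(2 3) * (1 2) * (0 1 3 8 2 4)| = 6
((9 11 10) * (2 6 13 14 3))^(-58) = ((2 6 13 14 3)(9 11 10))^(-58) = (2 13 3 6 14)(9 10 11)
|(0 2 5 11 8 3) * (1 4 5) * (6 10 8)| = |(0 2 1 4 5 11 6 10 8 3)| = 10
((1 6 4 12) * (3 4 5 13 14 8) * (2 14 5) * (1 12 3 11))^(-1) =((1 6 2 14 8 11)(3 4)(5 13))^(-1) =(1 11 8 14 2 6)(3 4)(5 13)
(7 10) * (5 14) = (5 14)(7 10) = [0, 1, 2, 3, 4, 14, 6, 10, 8, 9, 7, 11, 12, 13, 5]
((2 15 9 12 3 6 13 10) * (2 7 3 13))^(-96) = ((2 15 9 12 13 10 7 3 6))^(-96) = (2 12 7)(3 15 13)(6 9 10)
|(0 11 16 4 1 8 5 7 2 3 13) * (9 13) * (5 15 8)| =22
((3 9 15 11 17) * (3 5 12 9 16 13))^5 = (3 13 16)(5 17 11 15 9 12)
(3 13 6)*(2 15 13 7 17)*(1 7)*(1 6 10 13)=[0, 7, 15, 6, 4, 5, 3, 17, 8, 9, 13, 11, 12, 10, 14, 1, 16, 2]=(1 7 17 2 15)(3 6)(10 13)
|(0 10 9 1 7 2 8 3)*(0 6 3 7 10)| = 6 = |(1 10 9)(2 8 7)(3 6)|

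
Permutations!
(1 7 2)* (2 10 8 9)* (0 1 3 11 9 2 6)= (0 1 7 10 8 2 3 11 9 6)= [1, 7, 3, 11, 4, 5, 0, 10, 2, 6, 8, 9]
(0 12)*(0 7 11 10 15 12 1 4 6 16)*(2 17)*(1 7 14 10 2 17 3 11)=(17)(0 7 1 4 6 16)(2 3 11)(10 15 12 14)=[7, 4, 3, 11, 6, 5, 16, 1, 8, 9, 15, 2, 14, 13, 10, 12, 0, 17]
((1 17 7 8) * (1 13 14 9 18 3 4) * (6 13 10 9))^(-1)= (1 4 3 18 9 10 8 7 17)(6 14 13)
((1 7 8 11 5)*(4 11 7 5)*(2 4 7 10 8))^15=(1 5)(2 7 11 4)(8 10)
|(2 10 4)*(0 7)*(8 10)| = |(0 7)(2 8 10 4)| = 4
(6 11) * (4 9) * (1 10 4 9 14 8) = (1 10 4 14 8)(6 11) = [0, 10, 2, 3, 14, 5, 11, 7, 1, 9, 4, 6, 12, 13, 8]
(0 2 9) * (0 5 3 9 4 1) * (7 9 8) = (0 2 4 1)(3 8 7 9 5) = [2, 0, 4, 8, 1, 3, 6, 9, 7, 5]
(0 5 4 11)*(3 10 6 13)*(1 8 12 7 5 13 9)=[13, 8, 2, 10, 11, 4, 9, 5, 12, 1, 6, 0, 7, 3]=(0 13 3 10 6 9 1 8 12 7 5 4 11)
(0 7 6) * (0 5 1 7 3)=(0 3)(1 7 6 5)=[3, 7, 2, 0, 4, 1, 5, 6]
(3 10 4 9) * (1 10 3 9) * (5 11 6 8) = (1 10 4)(5 11 6 8) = [0, 10, 2, 3, 1, 11, 8, 7, 5, 9, 4, 6]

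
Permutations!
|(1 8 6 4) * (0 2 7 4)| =7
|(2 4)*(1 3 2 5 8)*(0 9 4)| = |(0 9 4 5 8 1 3 2)| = 8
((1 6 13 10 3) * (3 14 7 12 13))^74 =((1 6 3)(7 12 13 10 14))^74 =(1 3 6)(7 14 10 13 12)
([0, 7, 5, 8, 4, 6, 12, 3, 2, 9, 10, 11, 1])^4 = (1 2)(3 6)(5 7)(8 12)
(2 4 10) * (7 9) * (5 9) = (2 4 10)(5 9 7) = [0, 1, 4, 3, 10, 9, 6, 5, 8, 7, 2]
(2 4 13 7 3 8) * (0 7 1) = [7, 0, 4, 8, 13, 5, 6, 3, 2, 9, 10, 11, 12, 1] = (0 7 3 8 2 4 13 1)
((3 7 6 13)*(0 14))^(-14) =((0 14)(3 7 6 13))^(-14) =(14)(3 6)(7 13)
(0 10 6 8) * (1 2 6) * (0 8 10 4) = (0 4)(1 2 6 10) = [4, 2, 6, 3, 0, 5, 10, 7, 8, 9, 1]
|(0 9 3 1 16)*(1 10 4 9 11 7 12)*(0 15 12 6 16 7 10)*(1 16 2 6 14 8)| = 12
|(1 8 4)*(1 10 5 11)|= |(1 8 4 10 5 11)|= 6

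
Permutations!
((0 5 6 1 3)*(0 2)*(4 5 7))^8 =(7)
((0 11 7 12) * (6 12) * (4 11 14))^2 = ((0 14 4 11 7 6 12))^2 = (0 4 7 12 14 11 6)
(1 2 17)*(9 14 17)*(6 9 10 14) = (1 2 10 14 17)(6 9) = [0, 2, 10, 3, 4, 5, 9, 7, 8, 6, 14, 11, 12, 13, 17, 15, 16, 1]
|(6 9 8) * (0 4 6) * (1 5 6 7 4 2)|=|(0 2 1 5 6 9 8)(4 7)|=14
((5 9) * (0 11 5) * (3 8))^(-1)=((0 11 5 9)(3 8))^(-1)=(0 9 5 11)(3 8)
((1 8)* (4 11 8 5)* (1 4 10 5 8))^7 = (1 11 4 8)(5 10)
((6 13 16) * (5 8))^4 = (6 13 16)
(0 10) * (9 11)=(0 10)(9 11)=[10, 1, 2, 3, 4, 5, 6, 7, 8, 11, 0, 9]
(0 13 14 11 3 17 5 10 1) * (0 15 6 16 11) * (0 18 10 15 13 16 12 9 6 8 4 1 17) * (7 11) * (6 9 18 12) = (0 16 7 11 3)(1 13 14 12 18 10 17 5 15 8 4) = [16, 13, 2, 0, 1, 15, 6, 11, 4, 9, 17, 3, 18, 14, 12, 8, 7, 5, 10]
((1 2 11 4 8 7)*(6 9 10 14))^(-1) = ((1 2 11 4 8 7)(6 9 10 14))^(-1) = (1 7 8 4 11 2)(6 14 10 9)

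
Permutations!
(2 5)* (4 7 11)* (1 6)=[0, 6, 5, 3, 7, 2, 1, 11, 8, 9, 10, 4]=(1 6)(2 5)(4 7 11)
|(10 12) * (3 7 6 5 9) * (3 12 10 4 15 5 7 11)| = 10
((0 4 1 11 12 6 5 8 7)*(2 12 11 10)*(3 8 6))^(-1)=((0 4 1 10 2 12 3 8 7)(5 6))^(-1)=(0 7 8 3 12 2 10 1 4)(5 6)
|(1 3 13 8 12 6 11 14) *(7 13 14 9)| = 21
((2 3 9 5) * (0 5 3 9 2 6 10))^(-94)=((0 5 6 10)(2 9 3))^(-94)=(0 6)(2 3 9)(5 10)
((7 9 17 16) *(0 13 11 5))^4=(17)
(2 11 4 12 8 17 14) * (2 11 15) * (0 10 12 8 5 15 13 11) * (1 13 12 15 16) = (0 10 15 2 12 5 16 1 13 11 4 8 17 14) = [10, 13, 12, 3, 8, 16, 6, 7, 17, 9, 15, 4, 5, 11, 0, 2, 1, 14]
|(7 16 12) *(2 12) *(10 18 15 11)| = |(2 12 7 16)(10 18 15 11)| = 4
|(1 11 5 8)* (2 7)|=4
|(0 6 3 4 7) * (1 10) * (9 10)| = |(0 6 3 4 7)(1 9 10)| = 15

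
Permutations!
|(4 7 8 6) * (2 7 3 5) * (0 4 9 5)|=6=|(0 4 3)(2 7 8 6 9 5)|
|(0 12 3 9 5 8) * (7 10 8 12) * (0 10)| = 4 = |(0 7)(3 9 5 12)(8 10)|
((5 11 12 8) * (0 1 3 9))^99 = (0 9 3 1)(5 8 12 11)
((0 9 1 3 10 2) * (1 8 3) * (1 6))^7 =((0 9 8 3 10 2)(1 6))^7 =(0 9 8 3 10 2)(1 6)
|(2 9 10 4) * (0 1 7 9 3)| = 8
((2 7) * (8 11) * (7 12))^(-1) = (2 7 12)(8 11)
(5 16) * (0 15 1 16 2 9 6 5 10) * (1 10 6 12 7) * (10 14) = (0 15 14 10)(1 16 6 5 2 9 12 7) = [15, 16, 9, 3, 4, 2, 5, 1, 8, 12, 0, 11, 7, 13, 10, 14, 6]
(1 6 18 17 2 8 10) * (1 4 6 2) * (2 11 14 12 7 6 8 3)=(1 11 14 12 7 6 18 17)(2 3)(4 8 10)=[0, 11, 3, 2, 8, 5, 18, 6, 10, 9, 4, 14, 7, 13, 12, 15, 16, 1, 17]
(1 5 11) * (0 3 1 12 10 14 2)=(0 3 1 5 11 12 10 14 2)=[3, 5, 0, 1, 4, 11, 6, 7, 8, 9, 14, 12, 10, 13, 2]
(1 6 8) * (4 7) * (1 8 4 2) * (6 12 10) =[0, 12, 1, 3, 7, 5, 4, 2, 8, 9, 6, 11, 10] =(1 12 10 6 4 7 2)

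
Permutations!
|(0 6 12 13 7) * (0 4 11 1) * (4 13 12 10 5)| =14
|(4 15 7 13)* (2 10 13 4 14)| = 12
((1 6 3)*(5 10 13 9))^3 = (5 9 13 10)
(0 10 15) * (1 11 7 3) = (0 10 15)(1 11 7 3) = [10, 11, 2, 1, 4, 5, 6, 3, 8, 9, 15, 7, 12, 13, 14, 0]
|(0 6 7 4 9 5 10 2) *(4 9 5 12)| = |(0 6 7 9 12 4 5 10 2)| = 9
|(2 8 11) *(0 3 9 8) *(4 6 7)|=6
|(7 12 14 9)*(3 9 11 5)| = |(3 9 7 12 14 11 5)| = 7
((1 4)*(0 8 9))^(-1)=((0 8 9)(1 4))^(-1)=(0 9 8)(1 4)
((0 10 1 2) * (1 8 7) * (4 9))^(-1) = (0 2 1 7 8 10)(4 9)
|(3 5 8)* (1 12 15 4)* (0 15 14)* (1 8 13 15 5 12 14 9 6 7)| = 13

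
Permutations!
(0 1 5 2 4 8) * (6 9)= [1, 5, 4, 3, 8, 2, 9, 7, 0, 6]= (0 1 5 2 4 8)(6 9)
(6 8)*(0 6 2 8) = (0 6)(2 8) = [6, 1, 8, 3, 4, 5, 0, 7, 2]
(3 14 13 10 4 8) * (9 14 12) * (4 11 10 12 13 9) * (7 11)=(3 13 12 4 8)(7 11 10)(9 14)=[0, 1, 2, 13, 8, 5, 6, 11, 3, 14, 7, 10, 4, 12, 9]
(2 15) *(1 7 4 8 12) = (1 7 4 8 12)(2 15) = [0, 7, 15, 3, 8, 5, 6, 4, 12, 9, 10, 11, 1, 13, 14, 2]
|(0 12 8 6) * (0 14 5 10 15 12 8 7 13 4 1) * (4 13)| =11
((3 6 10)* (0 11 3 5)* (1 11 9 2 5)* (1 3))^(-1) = ((0 9 2 5)(1 11)(3 6 10))^(-1) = (0 5 2 9)(1 11)(3 10 6)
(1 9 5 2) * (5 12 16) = (1 9 12 16 5 2) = [0, 9, 1, 3, 4, 2, 6, 7, 8, 12, 10, 11, 16, 13, 14, 15, 5]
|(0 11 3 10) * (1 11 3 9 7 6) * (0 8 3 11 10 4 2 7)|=24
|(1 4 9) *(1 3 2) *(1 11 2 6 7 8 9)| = |(1 4)(2 11)(3 6 7 8 9)| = 10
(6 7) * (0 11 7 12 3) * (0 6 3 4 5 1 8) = (0 11 7 3 6 12 4 5 1 8) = [11, 8, 2, 6, 5, 1, 12, 3, 0, 9, 10, 7, 4]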